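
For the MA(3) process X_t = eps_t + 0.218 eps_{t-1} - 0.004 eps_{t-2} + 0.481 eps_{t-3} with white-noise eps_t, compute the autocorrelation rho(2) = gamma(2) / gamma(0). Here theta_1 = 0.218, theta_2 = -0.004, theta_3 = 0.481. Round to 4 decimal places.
\rho(2) = 0.0789

For an MA(q) process with theta_0 = 1, the autocovariance is
  gamma(k) = sigma^2 * sum_{i=0..q-k} theta_i * theta_{i+k},
and rho(k) = gamma(k) / gamma(0). Sigma^2 cancels.
  numerator   = (1)*(-0.004) + (0.218)*(0.481) = 0.100858.
  denominator = (1)^2 + (0.218)^2 + (-0.004)^2 + (0.481)^2 = 1.278901.
  rho(2) = 0.100858 / 1.278901 = 0.0789.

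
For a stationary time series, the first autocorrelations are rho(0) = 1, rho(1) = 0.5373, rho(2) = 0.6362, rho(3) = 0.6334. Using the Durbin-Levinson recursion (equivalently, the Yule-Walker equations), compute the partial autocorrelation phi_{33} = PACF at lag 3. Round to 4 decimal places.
\phi_{33} = 0.3621

The PACF at lag k is phi_{kk}, the last component of the solution
to the Yule-Walker system G_k phi = r_k where
  (G_k)_{ij} = rho(|i - j|), (r_k)_i = rho(i), i,j = 1..k.
Equivalently, Durbin-Levinson gives phi_{kk} iteratively:
  phi_{11} = rho(1)
  phi_{kk} = [rho(k) - sum_{j=1..k-1} phi_{k-1,j} rho(k-j)]
            / [1 - sum_{j=1..k-1} phi_{k-1,j} rho(j)],
  phi_{k,j} = phi_{k-1,j} - phi_{kk} phi_{k-1,k-j},  j = 1..k-1.
Step k = 1:
  phi_11 = rho(1) = 0.5373.
Step k = 2:
  phi_22 = [rho(2) - phi_11 rho(1)] / [1 - phi_11 rho(1)] = [0.6362 - (0.5373)(0.5373)] / [1 - (0.5373)(0.5373)]
         = 0.34750871 / 0.71130871 = 0.488548.
  Update: phi_21 = phi_11 - phi_22 phi_11 = 0.5373 - (0.488548)(0.5373) = 0.274803.
Step k = 3:
  phi_33 = [rho(3) - phi_21 rho(2) - phi_22 rho(1)] / [1 - phi_21 rho(1) - phi_22 rho(2)]
    numerator   = 0.6334 - (0.274803)(0.6362) - (0.488548)(0.5373) = 0.19607332
    denominator = 1 - (0.274803)(0.5373) - (0.488548)(0.6362) = 0.5415339
  phi_33 = 0.19607332 / 0.5415339 = 0.3621.
Therefore phi_{33} = 0.3621.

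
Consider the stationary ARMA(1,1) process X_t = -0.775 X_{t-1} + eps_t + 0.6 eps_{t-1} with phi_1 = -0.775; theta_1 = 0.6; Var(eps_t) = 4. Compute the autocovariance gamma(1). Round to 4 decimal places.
\gamma(1) = -0.9377

Multiply the model equation by X_{t-k} and take expectations. With theta_0 = psi_0 = 1 and psi_j the MA(infinity) weights, this gives
  gamma(k) - sum_i phi_i gamma(k-i) = c_k,
  c_k = sigma^2 * sum_{j=k..q} theta_j psi_{j-k}   (c_k = 0 for k > q),
using gamma(-m) = gamma(m).
psi-weights needed (psi_j = theta_j + sum_i phi_i psi_{j-i}):
  psi_1 = theta_1 + phi_1 = 0.6 + (-0.775) = -0.175
Right-hand sides:
  c_0 = sigma^2 (1 + theta_1 psi_1) = 4 * (1 + (0.6)(-0.175)) = 4 * 0.895 = 3.58
  c_1 = sigma^2 theta_1 = 4 * (0.6) = 2.4
  c_2 = 0
Equations for k = 0 and k = 1 (AR order 1):
  gamma(0) = phi_1 gamma(1) + c_0
  gamma(1) = phi_1 gamma(0) + c_1
Substituting the second into the first: gamma(0) (1 - phi_1^2) = c_0 + phi_1 c_1, so
  gamma(0) = (c_0 + phi_1 c_1) / (1 - phi_1^2) = (3.58 + (-0.775)(2.4)) / (1 - (-0.775)^2) = 1.72 / 0.399375 = 4.306729.
  gamma(1) = phi_1 gamma(0) + c_1 = (-0.775)(4.306729) + (2.4) = -0.937715.
Therefore gamma(1) = -0.9377 (to 4 decimal places).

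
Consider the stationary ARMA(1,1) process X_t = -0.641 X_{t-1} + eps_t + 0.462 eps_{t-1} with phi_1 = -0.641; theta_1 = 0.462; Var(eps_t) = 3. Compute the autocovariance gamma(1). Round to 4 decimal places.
\gamma(1) = -0.6416

Multiply the model equation by X_{t-k} and take expectations. With theta_0 = psi_0 = 1 and psi_j the MA(infinity) weights, this gives
  gamma(k) - sum_i phi_i gamma(k-i) = c_k,
  c_k = sigma^2 * sum_{j=k..q} theta_j psi_{j-k}   (c_k = 0 for k > q),
using gamma(-m) = gamma(m).
psi-weights needed (psi_j = theta_j + sum_i phi_i psi_{j-i}):
  psi_1 = theta_1 + phi_1 = 0.462 + (-0.641) = -0.179
Right-hand sides:
  c_0 = sigma^2 (1 + theta_1 psi_1) = 3 * (1 + (0.462)(-0.179)) = 3 * 0.917302 = 2.751906
  c_1 = sigma^2 theta_1 = 3 * (0.462) = 1.386
  c_2 = 0
Equations for k = 0 and k = 1 (AR order 1):
  gamma(0) = phi_1 gamma(1) + c_0
  gamma(1) = phi_1 gamma(0) + c_1
Substituting the second into the first: gamma(0) (1 - phi_1^2) = c_0 + phi_1 c_1, so
  gamma(0) = (c_0 + phi_1 c_1) / (1 - phi_1^2) = (2.751906 + (-0.641)(1.386)) / (1 - (-0.641)^2) = 1.86348 / 0.589119 = 3.163164.
  gamma(1) = phi_1 gamma(0) + c_1 = (-0.641)(3.163164) + (1.386) = -0.641588.
Therefore gamma(1) = -0.6416 (to 4 decimal places).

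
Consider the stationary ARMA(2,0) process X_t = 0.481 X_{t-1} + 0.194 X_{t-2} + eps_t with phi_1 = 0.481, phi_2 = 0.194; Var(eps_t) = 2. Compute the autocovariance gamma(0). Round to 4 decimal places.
\gamma(0) = 3.2277

Multiply the model equation by X_{t-k} and take expectations. With theta_0 = psi_0 = 1 and psi_j the MA(infinity) weights, this gives
  gamma(k) - sum_i phi_i gamma(k-i) = c_k,
  c_k = sigma^2 * sum_{j=k..q} theta_j psi_{j-k}   (c_k = 0 for k > q),
using gamma(-m) = gamma(m).
Pure AR (q = 0): c_0 = sigma^2 = 2, c_k = 0 for k >= 1.
Equations for k = 0, 1, 2 (AR order 2, c_2 = 0):
  (E0) gamma(0) = phi_1 gamma(1) + phi_2 gamma(2) + c_0
  (E1) gamma(1) = phi_1 gamma(0) + phi_2 gamma(1) + c_1
  (E2) gamma(2) = phi_1 gamma(1) + phi_2 gamma(0)
From (E1): gamma(1) = A gamma(0) + B with
  A = phi_1 / (1 - phi_2) = 0.481 / 0.806 = 0.596774,   B = c_1 / (1 - phi_2) = 0 / 0.806 = 0.
Insert (E2) into (E0): gamma(0) (1 - phi_2^2) = phi_1 (1 + phi_2) gamma(1) + c_0.
  phi_1 (1 + phi_2) = (0.481)(1.194) = 0.574314,   1 - phi_2^2 = 0.962364.
Replace gamma(1) by A gamma(0) + B and collect gamma(0):
  gamma(0) [0.962364 - (0.574314)(0.596774)] = c_0 = 2
  gamma(0) * 0.619628 = 2
  gamma(0) = 2 / 0.619628 = 3.227742.
Therefore gamma(0) = 3.2277 (to 4 decimal places).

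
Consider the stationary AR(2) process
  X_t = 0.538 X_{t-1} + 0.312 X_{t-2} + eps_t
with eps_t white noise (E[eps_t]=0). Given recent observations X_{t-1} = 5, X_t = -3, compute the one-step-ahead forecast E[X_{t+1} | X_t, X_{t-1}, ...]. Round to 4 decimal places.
E[X_{t+1} \mid \mathcal F_t] = -0.0540

For an AR(p) model X_t = c + sum_i phi_i X_{t-i} + eps_t, the
one-step-ahead conditional mean is
  E[X_{t+1} | X_t, ...] = c + sum_i phi_i X_{t+1-i}.
Substitute known values:
  E[X_{t+1} | ...] = (0.538) * (-3) + (0.312) * (5)
                   = -0.0540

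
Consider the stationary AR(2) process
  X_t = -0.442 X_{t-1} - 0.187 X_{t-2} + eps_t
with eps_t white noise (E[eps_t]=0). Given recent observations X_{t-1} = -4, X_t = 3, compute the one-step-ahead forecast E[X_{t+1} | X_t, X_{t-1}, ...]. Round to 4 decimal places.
E[X_{t+1} \mid \mathcal F_t] = -0.5780

For an AR(p) model X_t = c + sum_i phi_i X_{t-i} + eps_t, the
one-step-ahead conditional mean is
  E[X_{t+1} | X_t, ...] = c + sum_i phi_i X_{t+1-i}.
Substitute known values:
  E[X_{t+1} | ...] = (-0.442) * (3) + (-0.187) * (-4)
                   = -0.5780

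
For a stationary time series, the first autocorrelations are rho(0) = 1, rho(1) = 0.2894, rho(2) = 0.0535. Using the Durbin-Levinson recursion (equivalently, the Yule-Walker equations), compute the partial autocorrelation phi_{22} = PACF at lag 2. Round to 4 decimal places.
\phi_{22} = -0.0330

The PACF at lag k is phi_{kk}, the last component of the solution
to the Yule-Walker system G_k phi = r_k where
  (G_k)_{ij} = rho(|i - j|), (r_k)_i = rho(i), i,j = 1..k.
Equivalently, Durbin-Levinson gives phi_{kk} iteratively:
  phi_{11} = rho(1)
  phi_{kk} = [rho(k) - sum_{j=1..k-1} phi_{k-1,j} rho(k-j)]
            / [1 - sum_{j=1..k-1} phi_{k-1,j} rho(j)],
  phi_{k,j} = phi_{k-1,j} - phi_{kk} phi_{k-1,k-j},  j = 1..k-1.
Step k = 1:
  phi_11 = rho(1) = 0.2894.
Step k = 2:
  phi_22 = [rho(2) - phi_11 rho(1)] / [1 - phi_11 rho(1)] = [0.0535 - (0.2894)(0.2894)] / [1 - (0.2894)(0.2894)]
         = -0.03025236 / 0.91624764 = -0.033.
Therefore phi_{22} = -0.0330.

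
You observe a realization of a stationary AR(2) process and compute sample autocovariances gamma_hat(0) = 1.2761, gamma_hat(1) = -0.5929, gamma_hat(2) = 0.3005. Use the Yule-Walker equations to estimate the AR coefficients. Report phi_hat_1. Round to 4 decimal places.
\hat\phi_{1} = -0.4530

The Yule-Walker equations for an AR(p) process read, in matrix form,
  Gamma_p phi = r_p,   with   (Gamma_p)_{ij} = gamma(|i - j|),
                       (r_p)_i = gamma(i),   i,j = 1..p.
Substitute the sample gammas (Toeplitz matrix and right-hand side of size 2):
  Gamma_p = [[1.2761, -0.5929], [-0.5929, 1.2761]]
  r_p     = [-0.5929, 0.3005]
Written out:
  1.2761 phi_1 - 0.5929 phi_2 = -0.5929
  -0.5929 phi_1 + 1.2761 phi_2 = 0.3005
Solve by Cramer's rule:
  det = gamma(0)^2 - gamma(1)^2 = (1.2761)^2 - (-0.5929)^2 = 1.62843121 - 0.35153041 = 1.2769008
  phi_hat_1 = [gamma(1) gamma(0) - gamma(1) gamma(2)] / det = [(-0.5929)(1.2761) - (-0.5929)(0.3005)] / 1.2769008 = -0.57843324 / 1.2769008 = -0.453
  phi_hat_2 = [gamma(0) gamma(2) - gamma(1)^2] / det = [(1.2761)(0.3005) - (-0.5929)^2] / 1.2769008 = 0.03193764 / 1.2769008 = 0.025
So phi_hat = [-0.4530, 0.0250].
Therefore phi_hat_1 = -0.4530.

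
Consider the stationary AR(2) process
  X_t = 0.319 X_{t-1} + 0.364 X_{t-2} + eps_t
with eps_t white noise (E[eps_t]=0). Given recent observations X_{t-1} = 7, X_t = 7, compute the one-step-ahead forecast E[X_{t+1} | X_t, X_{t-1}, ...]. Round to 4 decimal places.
E[X_{t+1} \mid \mathcal F_t] = 4.7810

For an AR(p) model X_t = c + sum_i phi_i X_{t-i} + eps_t, the
one-step-ahead conditional mean is
  E[X_{t+1} | X_t, ...] = c + sum_i phi_i X_{t+1-i}.
Substitute known values:
  E[X_{t+1} | ...] = (0.319) * (7) + (0.364) * (7)
                   = 4.7810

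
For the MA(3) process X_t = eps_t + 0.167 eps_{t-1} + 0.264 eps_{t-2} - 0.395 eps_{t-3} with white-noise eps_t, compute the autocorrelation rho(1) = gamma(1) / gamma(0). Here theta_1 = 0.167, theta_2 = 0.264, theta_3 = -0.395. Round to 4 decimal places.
\rho(1) = 0.0852

For an MA(q) process with theta_0 = 1, the autocovariance is
  gamma(k) = sigma^2 * sum_{i=0..q-k} theta_i * theta_{i+k},
and rho(k) = gamma(k) / gamma(0). Sigma^2 cancels.
  numerator   = (1)*(0.167) + (0.167)*(0.264) + (0.264)*(-0.395) = 0.106808.
  denominator = (1)^2 + (0.167)^2 + (0.264)^2 + (-0.395)^2 = 1.25361.
  rho(1) = 0.106808 / 1.25361 = 0.0852.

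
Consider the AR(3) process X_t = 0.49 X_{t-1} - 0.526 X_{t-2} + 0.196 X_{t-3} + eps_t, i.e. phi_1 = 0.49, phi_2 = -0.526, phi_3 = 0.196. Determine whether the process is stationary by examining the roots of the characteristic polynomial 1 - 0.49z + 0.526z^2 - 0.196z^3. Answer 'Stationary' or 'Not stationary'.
\text{Stationary}

The AR(p) characteristic polynomial is P(z) = 1 - 0.49z + 0.526z^2 - 0.196z^3.
Stationarity requires all roots to lie outside the unit circle, i.e. |z| > 1 for every root.
Degree 3: look for a simple real root z0 first, then factor out (1 - z/z0) and solve the remaining quadratic.
Testing z0 = 2.5: P(2.5) = 1 + (-0.49)(2.5) + (0.526)(2.5)^2 + (-0.196)(2.5)^3
  = 1 + (-1.225) + (3.2875) + (-3.0625) = 0.  So z_0 = 2.5 is a root, |z_0| = 2.5.
Divide out the factor (1 - 0.4 z) = (1 - z/z0) (since 1/z0 = 0.4):
  P(z) = (1 - 0.4 z)(1 + (-0.09) z + (0.49) z^2)
  [check: z-coef -0.09 - (0.4) = -0.49; z^2-coef 0.49 - (0.4)(-0.09) = 0.526; z^3-coef -(0.4)(0.49) = -0.196.]
Remaining roots from the quadratic factor 1 + (-0.09) z + (0.49) z^2:
  Set 1 + (-0.09) z + (0.49) z^2 = 0, i.e. a z^2 + b z + c = 0 with a = 0.49, b = -0.09, c = 1.
  Discriminant D = b^2 - 4ac = (-0.09)^2 - 4*(0.49)*1 = 0.0081 - (1.96) = -1.9519.
  D < 0, so the roots are the complex-conjugate pair z = (-b +/- i sqrt(-D)) / (2a) = 0.0918 +/- 1.4256i.
  For a conjugate pair |z|^2 = z * conj(z) = (product of roots) = c/a = 1/(0.49) = 2.040816, so |z| = sqrt(2.040816) = 1.4286 for both roots.
Moduli of all roots: 2.5000, 1.4286, 1.4286.
All moduli strictly greater than 1? Yes.
Verdict: Stationary.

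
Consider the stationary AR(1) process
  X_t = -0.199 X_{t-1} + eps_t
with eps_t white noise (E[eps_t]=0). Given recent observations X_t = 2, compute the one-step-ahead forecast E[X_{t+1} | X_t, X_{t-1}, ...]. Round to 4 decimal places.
E[X_{t+1} \mid \mathcal F_t] = -0.3980

For an AR(p) model X_t = c + sum_i phi_i X_{t-i} + eps_t, the
one-step-ahead conditional mean is
  E[X_{t+1} | X_t, ...] = c + sum_i phi_i X_{t+1-i}.
Substitute known values:
  E[X_{t+1} | ...] = (-0.199) * (2)
                   = -0.3980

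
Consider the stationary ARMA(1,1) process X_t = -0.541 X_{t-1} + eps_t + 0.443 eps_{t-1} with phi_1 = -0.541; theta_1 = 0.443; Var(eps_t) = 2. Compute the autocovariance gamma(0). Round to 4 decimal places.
\gamma(0) = 2.0272

Multiply the model equation by X_{t-k} and take expectations. With theta_0 = psi_0 = 1 and psi_j the MA(infinity) weights, this gives
  gamma(k) - sum_i phi_i gamma(k-i) = c_k,
  c_k = sigma^2 * sum_{j=k..q} theta_j psi_{j-k}   (c_k = 0 for k > q),
using gamma(-m) = gamma(m).
psi-weights needed (psi_j = theta_j + sum_i phi_i psi_{j-i}):
  psi_1 = theta_1 + phi_1 = 0.443 + (-0.541) = -0.098
Right-hand sides:
  c_0 = sigma^2 (1 + theta_1 psi_1) = 2 * (1 + (0.443)(-0.098)) = 2 * 0.956586 = 1.913172
  c_1 = sigma^2 theta_1 = 2 * (0.443) = 0.886
  c_2 = 0
Equations for k = 0 and k = 1 (AR order 1):
  gamma(0) = phi_1 gamma(1) + c_0
  gamma(1) = phi_1 gamma(0) + c_1
Substituting the second into the first: gamma(0) (1 - phi_1^2) = c_0 + phi_1 c_1, so
  gamma(0) = (c_0 + phi_1 c_1) / (1 - phi_1^2) = (1.913172 + (-0.541)(0.886)) / (1 - (-0.541)^2) = 1.433846 / 0.707319 = 2.027156.
Therefore gamma(0) = 2.0272 (to 4 decimal places).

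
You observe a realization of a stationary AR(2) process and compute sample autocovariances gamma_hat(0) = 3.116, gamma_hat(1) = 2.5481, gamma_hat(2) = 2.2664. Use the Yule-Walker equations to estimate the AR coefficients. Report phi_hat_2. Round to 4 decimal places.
\hat\phi_{2} = 0.1770

The Yule-Walker equations for an AR(p) process read, in matrix form,
  Gamma_p phi = r_p,   with   (Gamma_p)_{ij} = gamma(|i - j|),
                       (r_p)_i = gamma(i),   i,j = 1..p.
Substitute the sample gammas (Toeplitz matrix and right-hand side of size 2):
  Gamma_p = [[3.116, 2.5481], [2.5481, 3.116]]
  r_p     = [2.5481, 2.2664]
Written out:
  3.116 phi_1 + 2.5481 phi_2 = 2.5481
  2.5481 phi_1 + 3.116 phi_2 = 2.2664
Solve by Cramer's rule:
  det = gamma(0)^2 - gamma(1)^2 = (3.116)^2 - (2.5481)^2 = 9.709456 - 6.49281361 = 3.21664239
  phi_hat_1 = [gamma(1) gamma(0) - gamma(1) gamma(2)] / det = [(2.5481)(3.116) - (2.5481)(2.2664)] / 3.21664239 = 2.16486576 / 3.21664239 = 0.673
  phi_hat_2 = [gamma(0) gamma(2) - gamma(1)^2] / det = [(3.116)(2.2664) - (2.5481)^2] / 3.21664239 = 0.56928879 / 3.21664239 = 0.177
So phi_hat = [0.6730, 0.1770].
Therefore phi_hat_2 = 0.1770.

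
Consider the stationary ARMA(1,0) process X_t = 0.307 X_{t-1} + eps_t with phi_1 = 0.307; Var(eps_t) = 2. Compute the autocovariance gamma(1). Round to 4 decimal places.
\gamma(1) = 0.6779

Multiply the model equation by X_{t-k} and take expectations. With theta_0 = psi_0 = 1 and psi_j the MA(infinity) weights, this gives
  gamma(k) - sum_i phi_i gamma(k-i) = c_k,
  c_k = sigma^2 * sum_{j=k..q} theta_j psi_{j-k}   (c_k = 0 for k > q),
using gamma(-m) = gamma(m).
Pure AR (q = 0): c_0 = sigma^2 = 2, c_k = 0 for k >= 1.
Equations for k = 0 and k = 1 (AR order 1):
  gamma(0) = phi_1 gamma(1) + c_0
  gamma(1) = phi_1 gamma(0) + c_1
Substituting the second into the first: gamma(0) (1 - phi_1^2) = c_0 + phi_1 c_1, so
  gamma(0) = c_0 / (1 - phi_1^2) = 2 / (1 - (0.307)^2) = 2 / 0.905751 = 2.208112.
  gamma(1) = phi_1 gamma(0) = (0.307)(2.208112) = 0.677891.
Therefore gamma(1) = 0.6779 (to 4 decimal places).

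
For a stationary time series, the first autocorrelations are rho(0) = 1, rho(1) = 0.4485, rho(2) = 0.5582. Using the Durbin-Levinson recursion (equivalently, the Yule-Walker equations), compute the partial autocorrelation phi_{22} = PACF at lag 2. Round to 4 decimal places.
\phi_{22} = 0.4470

The PACF at lag k is phi_{kk}, the last component of the solution
to the Yule-Walker system G_k phi = r_k where
  (G_k)_{ij} = rho(|i - j|), (r_k)_i = rho(i), i,j = 1..k.
Equivalently, Durbin-Levinson gives phi_{kk} iteratively:
  phi_{11} = rho(1)
  phi_{kk} = [rho(k) - sum_{j=1..k-1} phi_{k-1,j} rho(k-j)]
            / [1 - sum_{j=1..k-1} phi_{k-1,j} rho(j)],
  phi_{k,j} = phi_{k-1,j} - phi_{kk} phi_{k-1,k-j},  j = 1..k-1.
Step k = 1:
  phi_11 = rho(1) = 0.4485.
Step k = 2:
  phi_22 = [rho(2) - phi_11 rho(1)] / [1 - phi_11 rho(1)] = [0.5582 - (0.4485)(0.4485)] / [1 - (0.4485)(0.4485)]
         = 0.35704775 / 0.79884775 = 0.447.
Therefore phi_{22} = 0.4470.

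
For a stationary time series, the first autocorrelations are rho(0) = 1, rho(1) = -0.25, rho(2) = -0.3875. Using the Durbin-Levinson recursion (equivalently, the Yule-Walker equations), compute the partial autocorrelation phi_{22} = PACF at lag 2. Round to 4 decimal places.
\phi_{22} = -0.4800

The PACF at lag k is phi_{kk}, the last component of the solution
to the Yule-Walker system G_k phi = r_k where
  (G_k)_{ij} = rho(|i - j|), (r_k)_i = rho(i), i,j = 1..k.
Equivalently, Durbin-Levinson gives phi_{kk} iteratively:
  phi_{11} = rho(1)
  phi_{kk} = [rho(k) - sum_{j=1..k-1} phi_{k-1,j} rho(k-j)]
            / [1 - sum_{j=1..k-1} phi_{k-1,j} rho(j)],
  phi_{k,j} = phi_{k-1,j} - phi_{kk} phi_{k-1,k-j},  j = 1..k-1.
Step k = 1:
  phi_11 = rho(1) = -0.25.
Step k = 2:
  phi_22 = [rho(2) - phi_11 rho(1)] / [1 - phi_11 rho(1)] = [-0.3875 - (-0.25)(-0.25)] / [1 - (-0.25)(-0.25)]
         = -0.45 / 0.9375 = -0.48.
Therefore phi_{22} = -0.4800.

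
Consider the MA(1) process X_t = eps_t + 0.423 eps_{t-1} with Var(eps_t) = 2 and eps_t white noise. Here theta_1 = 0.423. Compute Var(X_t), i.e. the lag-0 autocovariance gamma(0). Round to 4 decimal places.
\gamma(0) = 2.3579

For an MA(q) process X_t = eps_t + sum_i theta_i eps_{t-i} with
Var(eps_t) = sigma^2, the variance is
  gamma(0) = sigma^2 * (1 + sum_i theta_i^2).
  sum_i theta_i^2 = (0.423)^2 = 0.178929.
  gamma(0) = 2 * (1 + 0.178929) = 2 * 1.178929 = 2.357858, which rounds to 2.3579.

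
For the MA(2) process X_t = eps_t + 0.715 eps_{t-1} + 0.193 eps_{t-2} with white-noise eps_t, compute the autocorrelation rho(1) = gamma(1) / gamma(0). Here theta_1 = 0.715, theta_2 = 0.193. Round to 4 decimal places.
\rho(1) = 0.5509

For an MA(q) process with theta_0 = 1, the autocovariance is
  gamma(k) = sigma^2 * sum_{i=0..q-k} theta_i * theta_{i+k},
and rho(k) = gamma(k) / gamma(0). Sigma^2 cancels.
  numerator   = (1)*(0.715) + (0.715)*(0.193) = 0.852995.
  denominator = (1)^2 + (0.715)^2 + (0.193)^2 = 1.548474.
  rho(1) = 0.852995 / 1.548474 = 0.5509.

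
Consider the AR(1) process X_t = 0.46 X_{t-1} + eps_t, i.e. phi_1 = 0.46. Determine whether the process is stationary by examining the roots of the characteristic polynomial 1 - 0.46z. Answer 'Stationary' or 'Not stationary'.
\text{Stationary}

The AR(p) characteristic polynomial is P(z) = 1 - 0.46z.
Stationarity requires all roots to lie outside the unit circle, i.e. |z| > 1 for every root.
This is linear in z: 1 + (-0.46) z = 0  =>  z = -1/(-0.46) = 2.173913,  |z| = 2.173913.
Moduli of all roots: 2.1739.
All moduli strictly greater than 1? Yes.
Verdict: Stationary.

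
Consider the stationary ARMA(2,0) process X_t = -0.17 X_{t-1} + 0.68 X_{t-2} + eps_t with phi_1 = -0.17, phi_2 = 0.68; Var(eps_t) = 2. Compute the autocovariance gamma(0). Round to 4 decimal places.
\gamma(0) = 5.1830

Multiply the model equation by X_{t-k} and take expectations. With theta_0 = psi_0 = 1 and psi_j the MA(infinity) weights, this gives
  gamma(k) - sum_i phi_i gamma(k-i) = c_k,
  c_k = sigma^2 * sum_{j=k..q} theta_j psi_{j-k}   (c_k = 0 for k > q),
using gamma(-m) = gamma(m).
Pure AR (q = 0): c_0 = sigma^2 = 2, c_k = 0 for k >= 1.
Equations for k = 0, 1, 2 (AR order 2, c_2 = 0):
  (E0) gamma(0) = phi_1 gamma(1) + phi_2 gamma(2) + c_0
  (E1) gamma(1) = phi_1 gamma(0) + phi_2 gamma(1) + c_1
  (E2) gamma(2) = phi_1 gamma(1) + phi_2 gamma(0)
From (E1): gamma(1) = A gamma(0) + B with
  A = phi_1 / (1 - phi_2) = -0.17 / 0.32 = -0.53125,   B = c_1 / (1 - phi_2) = 0 / 0.32 = 0.
Insert (E2) into (E0): gamma(0) (1 - phi_2^2) = phi_1 (1 + phi_2) gamma(1) + c_0.
  phi_1 (1 + phi_2) = (-0.17)(1.68) = -0.2856,   1 - phi_2^2 = 0.5376.
Replace gamma(1) by A gamma(0) + B and collect gamma(0):
  gamma(0) [0.5376 - (-0.2856)(-0.53125)] = c_0 = 2
  gamma(0) * 0.385875 = 2
  gamma(0) = 2 / 0.385875 = 5.183026.
Therefore gamma(0) = 5.1830 (to 4 decimal places).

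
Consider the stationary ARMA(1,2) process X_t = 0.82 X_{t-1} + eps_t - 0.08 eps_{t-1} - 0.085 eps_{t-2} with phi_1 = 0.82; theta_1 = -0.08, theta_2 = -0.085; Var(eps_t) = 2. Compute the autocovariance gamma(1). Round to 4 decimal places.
\gamma(1) = 3.6153

Multiply the model equation by X_{t-k} and take expectations. With theta_0 = psi_0 = 1 and psi_j the MA(infinity) weights, this gives
  gamma(k) - sum_i phi_i gamma(k-i) = c_k,
  c_k = sigma^2 * sum_{j=k..q} theta_j psi_{j-k}   (c_k = 0 for k > q),
using gamma(-m) = gamma(m).
psi-weights needed (psi_j = theta_j + sum_i phi_i psi_{j-i}):
  psi_1 = theta_1 + phi_1 = -0.08 + (0.82) = 0.74
  psi_2 = theta_2 + phi_1 psi_1 = -0.085 + (0.82)(0.74) = 0.5218
Right-hand sides:
  c_0 = sigma^2 (1 + theta_1 psi_1 + theta_2 psi_2) = 2 * (1 + (-0.08)(0.74) + (-0.085)(0.5218)) = 2 * 0.896447 = 1.792894
  c_1 = sigma^2 (theta_1 + theta_2 psi_1) = 2 * (-0.08 + (-0.085)(0.74)) = -0.2858
  c_2 = sigma^2 theta_2 = 2 * (-0.085) = -0.17
Equations for k = 0 and k = 1 (AR order 1):
  gamma(0) = phi_1 gamma(1) + c_0
  gamma(1) = phi_1 gamma(0) + c_1
Substituting the second into the first: gamma(0) (1 - phi_1^2) = c_0 + phi_1 c_1, so
  gamma(0) = (c_0 + phi_1 c_1) / (1 - phi_1^2) = (1.792894 + (0.82)(-0.2858)) / (1 - (0.82)^2) = 1.558538 / 0.3276 = 4.757442.
  gamma(1) = phi_1 gamma(0) + c_1 = (0.82)(4.757442) + (-0.2858) = 3.615302.
Therefore gamma(1) = 3.6153 (to 4 decimal places).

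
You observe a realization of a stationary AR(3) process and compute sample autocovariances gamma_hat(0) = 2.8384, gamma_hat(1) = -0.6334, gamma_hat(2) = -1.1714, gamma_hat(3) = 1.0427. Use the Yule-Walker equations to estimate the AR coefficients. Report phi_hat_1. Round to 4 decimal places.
\hat\phi_{1} = -0.2500

The Yule-Walker equations for an AR(p) process read, in matrix form,
  Gamma_p phi = r_p,   with   (Gamma_p)_{ij} = gamma(|i - j|),
                       (r_p)_i = gamma(i),   i,j = 1..p.
Substitute the sample gammas (Toeplitz matrix and right-hand side of size 3):
  Gamma_p = [[2.8384, -0.6334, -1.1714], [-0.6334, 2.8384, -0.6334], [-1.1714, -0.6334, 2.8384]]
  r_p     = [-0.6334, -1.1714, 1.0427]
Written out (R1..R3):
  (R1) 2.8384 phi_1 - 0.6334 phi_2 - 1.1714 phi_3 = -0.6334
  (R2) -0.6334 phi_1 + 2.8384 phi_2 - 0.6334 phi_3 = -1.1714
  (R3) -1.1714 phi_1 - 0.6334 phi_2 + 2.8384 phi_3 = 1.0427
Gaussian elimination:
  R2 <- R2 - (-0.6334/2.8384) R1 = R2 - (-0.223154) R1:  2.697054 phi_2 - 0.894802 phi_3 = -1.312746
  R3 <- R3 - (-1.1714/2.8384) R1 = R3 - (-0.412697) R1:  -0.894802 phi_2 + 2.354966 phi_3 = 0.781298
  R3 <- R3 - (-0.894802/2.697054) R2 = R3 - (-0.33177) R2:  2.058098 phi_3 = 0.345768
Back-substitution:
  phi_hat_3 = 0.345768 / 2.058098 = 0.168003
  phi_hat_2 = (-1.312746 - (-0.894802)(0.168003)) / 2.697054 = -0.430995
  phi_hat_1 = (-0.6334 - (-0.6334)(-0.430995) - (-1.1714)(0.168003)) / 2.8384 = -0.249997
So phi_hat = [-0.2500, -0.4310, 0.1680].
Therefore phi_hat_1 = -0.2500.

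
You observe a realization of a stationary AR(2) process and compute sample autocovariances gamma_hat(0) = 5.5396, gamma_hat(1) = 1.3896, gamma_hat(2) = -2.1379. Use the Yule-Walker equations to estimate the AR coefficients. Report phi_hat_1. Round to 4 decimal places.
\hat\phi_{1} = 0.3710

The Yule-Walker equations for an AR(p) process read, in matrix form,
  Gamma_p phi = r_p,   with   (Gamma_p)_{ij} = gamma(|i - j|),
                       (r_p)_i = gamma(i),   i,j = 1..p.
Substitute the sample gammas (Toeplitz matrix and right-hand side of size 2):
  Gamma_p = [[5.5396, 1.3896], [1.3896, 5.5396]]
  r_p     = [1.3896, -2.1379]
Written out:
  5.5396 phi_1 + 1.3896 phi_2 = 1.3896
  1.3896 phi_1 + 5.5396 phi_2 = -2.1379
Solve by Cramer's rule:
  det = gamma(0)^2 - gamma(1)^2 = (5.5396)^2 - (1.3896)^2 = 30.68716816 - 1.93098816 = 28.75618
  phi_hat_1 = [gamma(1) gamma(0) - gamma(1) gamma(2)] / det = [(1.3896)(5.5396) - (1.3896)(-2.1379)] / 28.75618 = 10.668654 / 28.75618 = 0.371
  phi_hat_2 = [gamma(0) gamma(2) - gamma(1)^2] / det = [(5.5396)(-2.1379) - (1.3896)^2] / 28.75618 = -13.774099 / 28.75618 = -0.479
So phi_hat = [0.3710, -0.4790].
Therefore phi_hat_1 = 0.3710.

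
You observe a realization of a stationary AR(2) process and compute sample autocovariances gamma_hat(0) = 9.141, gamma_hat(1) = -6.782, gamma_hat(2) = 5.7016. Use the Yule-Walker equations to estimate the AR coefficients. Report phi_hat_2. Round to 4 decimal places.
\hat\phi_{2} = 0.1630

The Yule-Walker equations for an AR(p) process read, in matrix form,
  Gamma_p phi = r_p,   with   (Gamma_p)_{ij} = gamma(|i - j|),
                       (r_p)_i = gamma(i),   i,j = 1..p.
Substitute the sample gammas (Toeplitz matrix and right-hand side of size 2):
  Gamma_p = [[9.141, -6.782], [-6.782, 9.141]]
  r_p     = [-6.782, 5.7016]
Written out:
  9.141 phi_1 - 6.782 phi_2 = -6.782
  -6.782 phi_1 + 9.141 phi_2 = 5.7016
Solve by Cramer's rule:
  det = gamma(0)^2 - gamma(1)^2 = (9.141)^2 - (-6.782)^2 = 83.557881 - 45.995524 = 37.562357
  phi_hat_1 = [gamma(1) gamma(0) - gamma(1) gamma(2)] / det = [(-6.782)(9.141) - (-6.782)(5.7016)] / 37.562357 = -23.3260108 / 37.562357 = -0.621
  phi_hat_2 = [gamma(0) gamma(2) - gamma(1)^2] / det = [(9.141)(5.7016) - (-6.782)^2] / 37.562357 = 6.1228016 / 37.562357 = 0.163
So phi_hat = [-0.6210, 0.1630].
Therefore phi_hat_2 = 0.1630.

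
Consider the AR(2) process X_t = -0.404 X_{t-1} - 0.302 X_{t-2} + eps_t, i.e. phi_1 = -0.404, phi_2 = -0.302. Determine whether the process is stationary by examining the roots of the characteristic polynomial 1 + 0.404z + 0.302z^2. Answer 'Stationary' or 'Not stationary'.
\text{Stationary}

The AR(p) characteristic polynomial is P(z) = 1 + 0.404z + 0.302z^2.
Stationarity requires all roots to lie outside the unit circle, i.e. |z| > 1 for every root.
Set 1 + (0.404) z + (0.302) z^2 = 0, i.e. a z^2 + b z + c = 0 with a = 0.302, b = 0.404, c = 1.
Discriminant D = b^2 - 4ac = (0.404)^2 - 4*(0.302)*1 = 0.163216 - (1.208) = -1.044784.
D < 0, so the roots are the complex-conjugate pair z = (-b +/- i sqrt(-D)) / (2a) = -0.6689 +/- 1.6923i.
For a conjugate pair |z|^2 = z * conj(z) = (product of roots) = c/a = 1/(0.302) = 3.311258, so |z| = sqrt(3.311258) = 1.8197 for both roots.
Moduli of all roots: 1.8197, 1.8197.
All moduli strictly greater than 1? Yes.
Verdict: Stationary.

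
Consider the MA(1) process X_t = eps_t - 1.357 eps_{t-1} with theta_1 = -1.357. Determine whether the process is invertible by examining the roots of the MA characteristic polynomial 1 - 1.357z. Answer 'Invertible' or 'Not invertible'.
\text{Not invertible}

The MA(q) characteristic polynomial is P(z) = 1 - 1.357z.
Invertibility requires all roots to lie outside the unit circle, i.e. |z| > 1 for every root.
This is linear in z: 1 + (-1.357) z = 0  =>  z = -1/(-1.357) = 0.73692,  |z| = 0.73692.
Moduli of all roots: 0.7369.
All moduli strictly greater than 1? No.
Verdict: Not invertible.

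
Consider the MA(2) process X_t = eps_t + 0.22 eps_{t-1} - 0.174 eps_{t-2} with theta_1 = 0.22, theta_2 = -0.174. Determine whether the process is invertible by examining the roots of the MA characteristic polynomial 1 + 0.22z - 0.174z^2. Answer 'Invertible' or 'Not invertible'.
\text{Invertible}

The MA(q) characteristic polynomial is P(z) = 1 + 0.22z - 0.174z^2.
Invertibility requires all roots to lie outside the unit circle, i.e. |z| > 1 for every root.
Set 1 + (0.22) z + (-0.174) z^2 = 0, i.e. a z^2 + b z + c = 0 with a = -0.174, b = 0.22, c = 1.
Discriminant D = b^2 - 4ac = (0.22)^2 - 4*(-0.174)*1 = 0.0484 - (-0.696) = 0.7444.
D >= 0, so the roots are real: z = (-b +/- sqrt(D)) / (2a) = (-0.22 +/- 0.862786) / (-0.348).
  z_1 = (-0.22 + 0.862786) / (-0.348) = -1.8471,   |z_1| = 1.8471.
  z_2 = (-0.22 - 0.862786) / (-0.348) = 3.1115,   |z_2| = 3.1115.
Moduli of all roots: 1.8471, 3.1115.
All moduli strictly greater than 1? Yes.
Verdict: Invertible.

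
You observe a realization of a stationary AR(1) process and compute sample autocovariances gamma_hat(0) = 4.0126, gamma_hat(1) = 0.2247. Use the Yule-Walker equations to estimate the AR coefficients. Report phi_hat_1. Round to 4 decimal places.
\hat\phi_{1} = 0.0560

The Yule-Walker equations for an AR(p) process read, in matrix form,
  Gamma_p phi = r_p,   with   (Gamma_p)_{ij} = gamma(|i - j|),
                       (r_p)_i = gamma(i),   i,j = 1..p.
Substitute the sample gammas (Toeplitz matrix and right-hand side of size 1):
  Gamma_p = [[4.0126]]
  r_p     = [0.2247]
With p = 1 this is the single equation gamma(0) phi_1 = gamma(1):
  phi_hat_1 = gamma(1) / gamma(0) = 0.2247 / 4.0126 = 0.0560.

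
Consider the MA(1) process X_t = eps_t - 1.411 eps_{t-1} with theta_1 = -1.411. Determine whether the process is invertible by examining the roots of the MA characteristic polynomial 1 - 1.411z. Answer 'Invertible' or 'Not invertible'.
\text{Not invertible}

The MA(q) characteristic polynomial is P(z) = 1 - 1.411z.
Invertibility requires all roots to lie outside the unit circle, i.e. |z| > 1 for every root.
This is linear in z: 1 + (-1.411) z = 0  =>  z = -1/(-1.411) = 0.708717,  |z| = 0.708717.
Moduli of all roots: 0.7087.
All moduli strictly greater than 1? No.
Verdict: Not invertible.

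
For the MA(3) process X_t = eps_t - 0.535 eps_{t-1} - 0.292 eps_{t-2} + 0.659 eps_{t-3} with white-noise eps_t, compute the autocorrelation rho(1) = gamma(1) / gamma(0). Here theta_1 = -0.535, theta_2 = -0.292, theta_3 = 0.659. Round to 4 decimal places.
\rho(1) = -0.3163

For an MA(q) process with theta_0 = 1, the autocovariance is
  gamma(k) = sigma^2 * sum_{i=0..q-k} theta_i * theta_{i+k},
and rho(k) = gamma(k) / gamma(0). Sigma^2 cancels.
  numerator   = (1)*(-0.535) + (-0.535)*(-0.292) + (-0.292)*(0.659) = -0.571208.
  denominator = (1)^2 + (-0.535)^2 + (-0.292)^2 + (0.659)^2 = 1.80577.
  rho(1) = -0.571208 / 1.80577 = -0.3163.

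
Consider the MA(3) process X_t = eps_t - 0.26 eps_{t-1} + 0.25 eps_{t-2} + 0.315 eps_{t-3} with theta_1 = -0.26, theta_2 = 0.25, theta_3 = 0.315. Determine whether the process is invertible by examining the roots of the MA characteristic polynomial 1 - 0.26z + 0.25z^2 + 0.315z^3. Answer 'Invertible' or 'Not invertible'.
\text{Invertible}

The MA(q) characteristic polynomial is P(z) = 1 - 0.26z + 0.25z^2 + 0.315z^3.
Invertibility requires all roots to lie outside the unit circle, i.e. |z| > 1 for every root.
Degree 3: look for a simple real root z0 first, then factor out (1 - z/z0) and solve the remaining quadratic.
Testing z0 = -2: P(-2) = 1 + (-0.26)(-2) + (0.25)(-2)^2 + (0.315)(-2)^3
  = 1 + (0.52) + (1) + (-2.52) = 0.  So z_0 = -2 is a root, |z_0| = 2.
Divide out the factor (1 + 0.5 z) = (1 - z/z0) (since 1/z0 = -0.5):
  P(z) = (1 + 0.5 z)(1 + (-0.76) z + (0.63) z^2)
  [check: z-coef -0.76 - (-0.5) = -0.26; z^2-coef 0.63 - (-0.5)(-0.76) = 0.25; z^3-coef -(-0.5)(0.63) = 0.315.]
Remaining roots from the quadratic factor 1 + (-0.76) z + (0.63) z^2:
  Set 1 + (-0.76) z + (0.63) z^2 = 0, i.e. a z^2 + b z + c = 0 with a = 0.63, b = -0.76, c = 1.
  Discriminant D = b^2 - 4ac = (-0.76)^2 - 4*(0.63)*1 = 0.5776 - (2.52) = -1.9424.
  D < 0, so the roots are the complex-conjugate pair z = (-b +/- i sqrt(-D)) / (2a) = 0.6032 +/- 1.1061i.
  For a conjugate pair |z|^2 = z * conj(z) = (product of roots) = c/a = 1/(0.63) = 1.587302, so |z| = sqrt(1.587302) = 1.2599 for both roots.
Moduli of all roots: 2.0000, 1.2599, 1.2599.
All moduli strictly greater than 1? Yes.
Verdict: Invertible.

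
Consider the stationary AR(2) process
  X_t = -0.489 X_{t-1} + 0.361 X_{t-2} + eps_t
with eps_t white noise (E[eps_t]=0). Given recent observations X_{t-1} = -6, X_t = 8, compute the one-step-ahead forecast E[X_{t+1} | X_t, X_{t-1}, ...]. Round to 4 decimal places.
E[X_{t+1} \mid \mathcal F_t] = -6.0780

For an AR(p) model X_t = c + sum_i phi_i X_{t-i} + eps_t, the
one-step-ahead conditional mean is
  E[X_{t+1} | X_t, ...] = c + sum_i phi_i X_{t+1-i}.
Substitute known values:
  E[X_{t+1} | ...] = (-0.489) * (8) + (0.361) * (-6)
                   = -6.0780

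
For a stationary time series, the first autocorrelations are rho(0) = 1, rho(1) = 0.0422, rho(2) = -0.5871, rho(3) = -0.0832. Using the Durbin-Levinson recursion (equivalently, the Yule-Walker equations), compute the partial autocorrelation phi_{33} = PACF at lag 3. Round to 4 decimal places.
\phi_{33} = -0.0291

The PACF at lag k is phi_{kk}, the last component of the solution
to the Yule-Walker system G_k phi = r_k where
  (G_k)_{ij} = rho(|i - j|), (r_k)_i = rho(i), i,j = 1..k.
Equivalently, Durbin-Levinson gives phi_{kk} iteratively:
  phi_{11} = rho(1)
  phi_{kk} = [rho(k) - sum_{j=1..k-1} phi_{k-1,j} rho(k-j)]
            / [1 - sum_{j=1..k-1} phi_{k-1,j} rho(j)],
  phi_{k,j} = phi_{k-1,j} - phi_{kk} phi_{k-1,k-j},  j = 1..k-1.
Step k = 1:
  phi_11 = rho(1) = 0.0422.
Step k = 2:
  phi_22 = [rho(2) - phi_11 rho(1)] / [1 - phi_11 rho(1)] = [-0.5871 - (0.0422)(0.0422)] / [1 - (0.0422)(0.0422)]
         = -0.58888084 / 0.99821916 = -0.589931.
  Update: phi_21 = phi_11 - phi_22 phi_11 = 0.0422 - (-0.589931)(0.0422) = 0.067095.
Step k = 3:
  phi_33 = [rho(3) - phi_21 rho(2) - phi_22 rho(1)] / [1 - phi_21 rho(1) - phi_22 rho(2)]
    numerator   = -0.0832 - (0.067095)(-0.5871) - (-0.589931)(0.0422) = -0.01891336
    denominator = 1 - (0.067095)(0.0422) - (-0.589931)(-0.5871) = 0.65081985
  phi_33 = -0.01891336 / 0.65081985 = -0.0291.
Therefore phi_{33} = -0.0291.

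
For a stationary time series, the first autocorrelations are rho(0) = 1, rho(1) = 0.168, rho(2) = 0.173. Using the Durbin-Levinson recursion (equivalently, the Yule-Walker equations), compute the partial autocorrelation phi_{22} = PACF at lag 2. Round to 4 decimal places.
\phi_{22} = 0.1490

The PACF at lag k is phi_{kk}, the last component of the solution
to the Yule-Walker system G_k phi = r_k where
  (G_k)_{ij} = rho(|i - j|), (r_k)_i = rho(i), i,j = 1..k.
Equivalently, Durbin-Levinson gives phi_{kk} iteratively:
  phi_{11} = rho(1)
  phi_{kk} = [rho(k) - sum_{j=1..k-1} phi_{k-1,j} rho(k-j)]
            / [1 - sum_{j=1..k-1} phi_{k-1,j} rho(j)],
  phi_{k,j} = phi_{k-1,j} - phi_{kk} phi_{k-1,k-j},  j = 1..k-1.
Step k = 1:
  phi_11 = rho(1) = 0.168.
Step k = 2:
  phi_22 = [rho(2) - phi_11 rho(1)] / [1 - phi_11 rho(1)] = [0.173 - (0.168)(0.168)] / [1 - (0.168)(0.168)]
         = 0.144776 / 0.971776 = 0.149.
Therefore phi_{22} = 0.1490.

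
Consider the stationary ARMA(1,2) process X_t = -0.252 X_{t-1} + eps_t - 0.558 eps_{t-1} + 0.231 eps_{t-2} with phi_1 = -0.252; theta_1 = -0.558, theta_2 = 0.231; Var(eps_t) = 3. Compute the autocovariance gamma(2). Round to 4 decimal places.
\gamma(2) = 1.6103

Multiply the model equation by X_{t-k} and take expectations. With theta_0 = psi_0 = 1 and psi_j the MA(infinity) weights, this gives
  gamma(k) - sum_i phi_i gamma(k-i) = c_k,
  c_k = sigma^2 * sum_{j=k..q} theta_j psi_{j-k}   (c_k = 0 for k > q),
using gamma(-m) = gamma(m).
psi-weights needed (psi_j = theta_j + sum_i phi_i psi_{j-i}):
  psi_1 = theta_1 + phi_1 = -0.558 + (-0.252) = -0.81
  psi_2 = theta_2 + phi_1 psi_1 = 0.231 + (-0.252)(-0.81) = 0.43512
Right-hand sides:
  c_0 = sigma^2 (1 + theta_1 psi_1 + theta_2 psi_2) = 3 * (1 + (-0.558)(-0.81) + (0.231)(0.43512)) = 3 * 1.552493 = 4.657478
  c_1 = sigma^2 (theta_1 + theta_2 psi_1) = 3 * (-0.558 + (0.231)(-0.81)) = -2.23533
  c_2 = sigma^2 theta_2 = 3 * (0.231) = 0.693
Equations for k = 0 and k = 1 (AR order 1):
  gamma(0) = phi_1 gamma(1) + c_0
  gamma(1) = phi_1 gamma(0) + c_1
Substituting the second into the first: gamma(0) (1 - phi_1^2) = c_0 + phi_1 c_1, so
  gamma(0) = (c_0 + phi_1 c_1) / (1 - phi_1^2) = (4.657478 + (-0.252)(-2.23533)) / (1 - (-0.252)^2) = 5.220781 / 0.936496 = 5.574804.
  gamma(1) = phi_1 gamma(0) + c_1 = (-0.252)(5.574804) + (-2.23533) = -3.640181.
For k = 2: gamma(2) = phi_1 gamma(1) + c_2
  = (-0.252)(-3.640181) + (0.693) = 1.610325.
Therefore gamma(2) = 1.6103 (to 4 decimal places).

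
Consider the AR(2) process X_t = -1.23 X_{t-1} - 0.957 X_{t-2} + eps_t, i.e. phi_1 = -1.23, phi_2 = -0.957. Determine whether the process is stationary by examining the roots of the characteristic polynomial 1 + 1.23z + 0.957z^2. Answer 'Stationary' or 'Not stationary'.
\text{Stationary}

The AR(p) characteristic polynomial is P(z) = 1 + 1.23z + 0.957z^2.
Stationarity requires all roots to lie outside the unit circle, i.e. |z| > 1 for every root.
Set 1 + (1.23) z + (0.957) z^2 = 0, i.e. a z^2 + b z + c = 0 with a = 0.957, b = 1.23, c = 1.
Discriminant D = b^2 - 4ac = (1.23)^2 - 4*(0.957)*1 = 1.5129 - (3.828) = -2.3151.
D < 0, so the roots are the complex-conjugate pair z = (-b +/- i sqrt(-D)) / (2a) = -0.6426 +/- 0.795i.
For a conjugate pair |z|^2 = z * conj(z) = (product of roots) = c/a = 1/(0.957) = 1.044932, so |z| = sqrt(1.044932) = 1.0222 for both roots.
Moduli of all roots: 1.0222, 1.0222.
All moduli strictly greater than 1? Yes.
Verdict: Stationary.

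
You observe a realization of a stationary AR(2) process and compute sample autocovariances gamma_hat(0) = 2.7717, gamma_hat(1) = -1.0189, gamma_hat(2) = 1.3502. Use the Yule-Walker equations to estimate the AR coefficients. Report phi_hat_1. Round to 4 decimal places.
\hat\phi_{1} = -0.2180

The Yule-Walker equations for an AR(p) process read, in matrix form,
  Gamma_p phi = r_p,   with   (Gamma_p)_{ij} = gamma(|i - j|),
                       (r_p)_i = gamma(i),   i,j = 1..p.
Substitute the sample gammas (Toeplitz matrix and right-hand side of size 2):
  Gamma_p = [[2.7717, -1.0189], [-1.0189, 2.7717]]
  r_p     = [-1.0189, 1.3502]
Written out:
  2.7717 phi_1 - 1.0189 phi_2 = -1.0189
  -1.0189 phi_1 + 2.7717 phi_2 = 1.3502
Solve by Cramer's rule:
  det = gamma(0)^2 - gamma(1)^2 = (2.7717)^2 - (-1.0189)^2 = 7.68232089 - 1.03815721 = 6.64416368
  phi_hat_1 = [gamma(1) gamma(0) - gamma(1) gamma(2)] / det = [(-1.0189)(2.7717) - (-1.0189)(1.3502)] / 6.64416368 = -1.44836635 / 6.64416368 = -0.218
  phi_hat_2 = [gamma(0) gamma(2) - gamma(1)^2] / det = [(2.7717)(1.3502) - (-1.0189)^2] / 6.64416368 = 2.70419213 / 6.64416368 = 0.407
So phi_hat = [-0.2180, 0.4070].
Therefore phi_hat_1 = -0.2180.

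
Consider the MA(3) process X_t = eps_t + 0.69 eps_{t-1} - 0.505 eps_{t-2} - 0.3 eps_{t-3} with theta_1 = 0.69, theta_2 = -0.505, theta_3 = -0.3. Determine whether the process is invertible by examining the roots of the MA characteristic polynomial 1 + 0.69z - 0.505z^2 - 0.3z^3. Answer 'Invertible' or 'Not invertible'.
\text{Invertible}

The MA(q) characteristic polynomial is P(z) = 1 + 0.69z - 0.505z^2 - 0.3z^3.
Invertibility requires all roots to lie outside the unit circle, i.e. |z| > 1 for every root.
Degree 3: look for a simple real root z0 first, then factor out (1 - z/z0) and solve the remaining quadratic.
Testing z0 = -2: P(-2) = 1 + (0.69)(-2) + (-0.505)(-2)^2 + (-0.3)(-2)^3
  = 1 + (-1.38) + (-2.02) + (2.4) = 0.  So z_0 = -2 is a root, |z_0| = 2.
Divide out the factor (1 + 0.5 z) = (1 - z/z0) (since 1/z0 = -0.5):
  P(z) = (1 + 0.5 z)(1 + (0.19) z + (-0.6) z^2)
  [check: z-coef 0.19 - (-0.5) = 0.69; z^2-coef -0.6 - (-0.5)(0.19) = -0.505; z^3-coef -(-0.5)(-0.6) = -0.3.]
Remaining roots from the quadratic factor 1 + (0.19) z + (-0.6) z^2:
  Set 1 + (0.19) z + (-0.6) z^2 = 0, i.e. a z^2 + b z + c = 0 with a = -0.6, b = 0.19, c = 1.
  Discriminant D = b^2 - 4ac = (0.19)^2 - 4*(-0.6)*1 = 0.0361 - (-2.4) = 2.4361.
  D >= 0, so the roots are real: z = (-b +/- sqrt(D)) / (2a) = (-0.19 +/- 1.560801) / (-1.2).
    z_1 = (-0.19 + 1.560801) / (-1.2) = -1.1423,   |z_1| = 1.1423.
    z_2 = (-0.19 - 1.560801) / (-1.2) = 1.459,   |z_2| = 1.459.
Moduli of all roots: 2.0000, 1.1423, 1.4590.
All moduli strictly greater than 1? Yes.
Verdict: Invertible.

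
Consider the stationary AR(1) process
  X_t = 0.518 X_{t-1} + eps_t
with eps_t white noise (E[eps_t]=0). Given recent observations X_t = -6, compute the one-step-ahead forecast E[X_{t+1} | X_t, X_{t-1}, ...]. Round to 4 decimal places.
E[X_{t+1} \mid \mathcal F_t] = -3.1080

For an AR(p) model X_t = c + sum_i phi_i X_{t-i} + eps_t, the
one-step-ahead conditional mean is
  E[X_{t+1} | X_t, ...] = c + sum_i phi_i X_{t+1-i}.
Substitute known values:
  E[X_{t+1} | ...] = (0.518) * (-6)
                   = -3.1080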